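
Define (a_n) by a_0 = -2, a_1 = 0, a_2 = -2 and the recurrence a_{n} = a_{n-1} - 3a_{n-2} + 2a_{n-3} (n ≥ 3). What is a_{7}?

The ordinary generating function has denominator 1 - z + 3z^2 - 2z^3.
Iterating the recurrence: a_0,…,a_{7} = -2, 0, -2, -6, 0, 14, 2, -40.

-40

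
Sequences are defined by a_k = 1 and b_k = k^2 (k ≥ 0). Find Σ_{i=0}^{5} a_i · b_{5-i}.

55

This is [x^5] in the product of the two ordinary generating functions.
Σ = 1·25 + 1·16 + 1·9 + 1·4 + 1·1 + 1·0 = 55.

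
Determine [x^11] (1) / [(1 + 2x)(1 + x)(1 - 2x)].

The denominator gives the recurrence a_n = −a_(n−1) + 4a_(n−2) + 4a_(n−3) for n ≥ 3; the numerator fixes a_0 = 1, a_1 = -1, a_2 = 5.
Iterating: 1, -1, 5, -5, 21, -21, 85, -85, 341, -341, 1365, -1365, so a_11 = -1365.

-1365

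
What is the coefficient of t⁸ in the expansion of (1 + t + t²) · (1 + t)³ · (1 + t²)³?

19

(1 + t + t²) has coefficients 1,1,1 for degrees 0…2.
(1 + t)³ has coefficients 1,3,3,1,0,0,0,0,0 for degrees 0…8.
Finally multiplying by (1 + t²)³, the product of all factors after the first has coefficients 1,3,6,10,12,12,10,6,3 for degrees 0…8.
[t⁸] = 1·3 + 1·6 + 1·10 = 19.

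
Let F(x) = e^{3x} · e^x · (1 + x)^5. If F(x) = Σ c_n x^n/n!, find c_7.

The EGF product rule gives c_7 = Σ_{k_1+k_2+k_3=7} C(7; k_1,k_2,k_3) · ∏ g_i(k_i), where e^{3x} gives (3)^k; e^x gives (1)^k; (1+x)^5 gives the falling factorial (5)_k.
g_1(k) for k = 0…7: 1, 3, 9, 27, 81, 243, 729, 2187.
g_2(k) for k = 0…7: 1, 1, 1, 1, 1, 1, 1, 1.
g_3(k) for k = 0…7: 1, 5, 20, 60, 120, 120, 0, 0.
First combine the last two factors: h(k) = Σ_j C(k,j)·g_2(j)·g_3(k−j) for k = 0…7: 1, 6, 31, 136, 501, 1546, 4051, 9276.
c_7 = Σ_k C(7,k)·g_1(k)·h(7−k) = 1·1·9276 + 7·3·4051 + 21·9·1546 + 35·27·501 + 35·81·136 + 21·243·31 + 7·729·6 + 1·2187·1 = 9276 + 85071 + 292194 + 473445 + 385560 + 158193 + 30618 + 2187 = 1436544.

1436544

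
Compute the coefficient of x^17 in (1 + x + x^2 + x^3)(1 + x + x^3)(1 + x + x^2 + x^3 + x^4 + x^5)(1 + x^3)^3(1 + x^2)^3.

(1 + x + x^2 + x^3) has coefficients 1,1,1,1 for degrees 0…3.
(1 + x + x^3) has coefficients 1,1,0,1,0,0,0,0,0,0,0,0,0,0,0,0,0,0 for degrees 0…17.
Multiplying by (1 + x + x^2 + x^3 + x^4 + x^5) gives running coefficients 1,2,2,3,3,3,2,1,1,0,0,0,0,0,0,0,0,0 for degrees 0…17.
Multiplying by (1 + x^3)^3 gives running coefficients 1,2,2,6,9,9,14,16,16,16,14,14,9,6,6,2,1,1 for degrees 0…17.
Finally multiplying by (1 + x^2)^3, the product of all factors after the first has coefficients 1,2,5,12,18,33,48,63,87,97,113,119,113,112,91,78,60,39 for degrees 0…17.
[x^17] = 1·39 + 1·60 + 1·78 + 1·91 = 268.

268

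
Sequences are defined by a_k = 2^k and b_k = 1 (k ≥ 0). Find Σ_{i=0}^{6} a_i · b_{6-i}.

Write out a_i and b_{6-i} for i = 0,…,6 and sum the products.
Σ = 1·1 + 2·1 + 4·1 + 8·1 + 16·1 + 32·1 + 64·1 = 127.

127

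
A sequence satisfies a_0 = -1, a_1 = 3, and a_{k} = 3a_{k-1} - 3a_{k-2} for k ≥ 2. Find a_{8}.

-324

The ordinary generating function has denominator 1 - 3t + 3t^2.
Iterating the recurrence: a_0,…,a_{8} = -1, 3, 12, 27, 45, 54, 27, -81, -324.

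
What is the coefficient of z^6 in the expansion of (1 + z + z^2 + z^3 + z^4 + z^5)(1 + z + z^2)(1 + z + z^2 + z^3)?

11

(1 + z + z^2 + z^3 + z^4 + z^5) has coefficients 1,1,1,1,1,1 for degrees 0…5.
(1 + z + z^2) has coefficients 1,1,1,0,0,0,0 for degrees 0…6.
Finally multiplying by (1 + z + z^2 + z^3), the product of all factors after the first has coefficients 1,2,3,3,2,1,0 for degrees 0…6.
[z^6] = 1·0 + 1·1 + 1·2 + 1·3 + 1·3 + 1·2 = 11.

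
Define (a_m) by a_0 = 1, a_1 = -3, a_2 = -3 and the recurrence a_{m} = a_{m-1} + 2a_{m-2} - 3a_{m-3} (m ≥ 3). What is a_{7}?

-27

The ordinary generating function has denominator 1 - y - 2y^2 + 3y^3.
Iterating the recurrence: a_0,…,a_{7} = 1, -3, -3, -12, -9, -24, -6, -27.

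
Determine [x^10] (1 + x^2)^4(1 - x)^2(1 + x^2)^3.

56

(1 + x^2)^4 has coefficients 1,0,4,0,6,0,4,0,1 for degrees 0…8.
(1 - x)^2 has coefficients 1,-2,1,0,0,0,0,0,0,0,0 for degrees 0…10.
Finally multiplying by (1 + x^2)^3, the product of all factors after the first has coefficients 1,-2,4,-6,6,-6,4,-2,1,0,0 for degrees 0…10.
[x^10] = 1·0 + 4·1 + 6·4 + 4·6 + 1·4 = 56.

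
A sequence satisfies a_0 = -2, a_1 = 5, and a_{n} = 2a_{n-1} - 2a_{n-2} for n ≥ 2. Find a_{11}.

288

The ordinary generating function has denominator 1 - 2y + 2y^2.
Iterating the recurrence: a_0,…,a_{11} = -2, 5, 14, 18, 8, -20, -56, -72, -32, 80, 224, 288.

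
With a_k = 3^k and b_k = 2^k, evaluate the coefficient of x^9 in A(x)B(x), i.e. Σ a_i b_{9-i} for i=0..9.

58025

This is [x^9] in the product of the two ordinary generating functions.
Σ = 1·512 + 3·256 + 9·128 + 27·64 + 81·32 + 243·16 + 729·8 + 2187·4 + 6561·2 + 19683·1 = 58025.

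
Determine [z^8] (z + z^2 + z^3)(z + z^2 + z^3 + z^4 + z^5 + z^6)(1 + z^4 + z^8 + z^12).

5

(z + z^2 + z^3) has coefficients 0,1,1,1 for degrees 0…3.
(z + z^2 + z^3 + z^4 + z^5 + z^6) has coefficients 0,1,1,1,1,1,1,0,0 for degrees 0…8.
Finally multiplying by (1 + z^4 + z^8 + z^12), the product of all factors after the first has coefficients 0,1,1,1,1,2,2,1,1 for degrees 0…8.
[z^8] = 1·1 + 1·2 + 1·2 = 5.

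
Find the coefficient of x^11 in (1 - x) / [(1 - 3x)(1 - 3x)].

1476225

The denominator gives the recurrence a_n = 6a_(n−1) − 9a_(n−2) for n ≥ 2; the numerator fixes a_0 = 1, a_1 = 5.
Iterating: 1, 5, 21, 81, 297, 1053, 3645, 12393, 41553, 137781, 452709, 1476225, so a_11 = 1476225.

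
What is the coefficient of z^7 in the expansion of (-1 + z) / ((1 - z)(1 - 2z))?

-128

Partial fractions give a closed form: a_n = (-1)·2^n.
At n = 7: a_7 = -128.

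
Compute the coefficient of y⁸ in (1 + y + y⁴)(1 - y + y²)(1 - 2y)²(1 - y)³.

56

(1 + y + y⁴) has coefficients 1,1,0,0,1 for degrees 0…4.
(1 - y + y²) has coefficients 1,-1,1,0,0,0,0,0,0 for degrees 0…8.
Multiplying by (1 - 2y)² gives running coefficients 1,-5,9,-8,4,0,0,0,0 for degrees 0…8.
Finally multiplying by (1 - y)³, the product of all factors after the first has coefficients 1,-8,27,-51,60,-45,20,-4,0 for degrees 0…8.
[y⁸] = 1·0 + 1·(-4) + 1·60 = 56.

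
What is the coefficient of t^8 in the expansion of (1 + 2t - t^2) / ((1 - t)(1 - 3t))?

The denominator gives the recurrence a_n = 4a_(n−1) − 3a_(n−2) for n ≥ 3; the numerator fixes a_0 = 1, a_1 = 6, a_2 = 20.
Iterating: 1, 6, 20, 62, 188, 566, 1700, 5102, 15308, so a_8 = 15308.

15308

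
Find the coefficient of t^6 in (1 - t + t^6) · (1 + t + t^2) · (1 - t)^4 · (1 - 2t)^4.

(1 - t + t^6) has coefficients 1,-1,0,0,0,0,1 for degrees 0…6.
(1 + t + t^2) has coefficients 1,1,1,0,0,0,0 for degrees 0…6.
Multiplying by (1 - t)^4 gives running coefficients 1,-3,3,-2,3,-3,1 for degrees 0…6.
Finally multiplying by (1 - 2t)^4, the product of all factors after the first has coefficients 1,-11,51,-130,203,-219,209 for degrees 0…6.
[t^6] = 1·209 − 1·(-219) + 1·1 = 429.

429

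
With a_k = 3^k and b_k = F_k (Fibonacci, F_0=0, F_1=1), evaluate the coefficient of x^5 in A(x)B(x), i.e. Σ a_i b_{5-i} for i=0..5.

This is [x^5] in the product of the two ordinary generating functions.
Σ = 1·5 + 3·3 + 9·2 + 27·1 + 81·1 + 243·0 = 140.

140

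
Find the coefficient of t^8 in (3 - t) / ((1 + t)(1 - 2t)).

Partial fractions give a closed form: a_n = (4/3)·(-1)^n + (5/3)·2^n.
At n = 8: a_8 = 428.

428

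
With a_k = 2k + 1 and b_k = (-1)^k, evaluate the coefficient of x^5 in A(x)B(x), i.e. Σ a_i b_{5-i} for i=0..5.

6

This is [x^5] in the product of the two ordinary generating functions.
Σ = 1·(-1) + 3·1 + 5·(-1) + 7·1 + 9·(-1) + 11·1 = 6.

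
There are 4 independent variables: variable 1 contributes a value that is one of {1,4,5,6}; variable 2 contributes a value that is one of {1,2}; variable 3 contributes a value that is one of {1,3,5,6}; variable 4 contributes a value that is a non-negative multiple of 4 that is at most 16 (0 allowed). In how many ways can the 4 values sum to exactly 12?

The generating function for the choices is (z + z^4 + z^5 + z^6)·(z + z^2)·(z + z^3 + z^5 + z^6)·(1 + z^4 + z^8 + z^12 + z^16); the count is [z^12].
(z + z^4 + z^5 + z^6) has coefficients 0,1,0,0,1,1,1 for degrees 0…6.
(z + z^2) has coefficients 0,1,1,0,0,0,0,0,0,0,0,0,0 for degrees 0…12.
Multiplying by (z + z^3 + z^5 + z^6) gives running coefficients 0,0,1,1,1,1,1,2,1,0,0,0,0 for degrees 0…12.
Finally multiplying by (1 + z^4 + z^8 + z^12 + z^16), the product of all factors after the first has coefficients 0,0,1,1,1,1,2,3,2,1,2,3,2 for degrees 0…12.
[z^12] = 1·3 + 1·2 + 1·3 + 1·2 = 10.

10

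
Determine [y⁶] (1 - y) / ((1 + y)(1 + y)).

The denominator gives the recurrence a_n = −2a_(n−1) − a_(n−2) for n ≥ 2; the numerator fixes a_0 = 1, a_1 = -3.
Iterating: 1, -3, 5, -7, 9, -11, 13, so a_6 = 13.

13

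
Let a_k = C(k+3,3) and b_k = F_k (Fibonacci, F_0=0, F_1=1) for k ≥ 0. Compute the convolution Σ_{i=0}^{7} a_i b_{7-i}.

365

The convolution is the x^7 coefficient of A(x)B(x).
Σ = 1·13 + 4·8 + 10·5 + 20·3 + 35·2 + 56·1 + 84·1 + 120·0 = 365.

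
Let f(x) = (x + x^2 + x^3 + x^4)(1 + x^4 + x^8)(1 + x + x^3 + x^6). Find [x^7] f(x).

(x + x^2 + x^3 + x^4) has coefficients 0,1,1,1,1 for degrees 0…4.
(1 + x^4 + x^8) has coefficients 1,0,0,0,1,0,0,0 for degrees 0…7.
Finally multiplying by (1 + x + x^3 + x^6), the product of all factors after the first has coefficients 1,1,0,1,1,1,1,1 for degrees 0…7.
[x^7] = 1·1 + 1·1 + 1·1 + 1·1 = 4.

4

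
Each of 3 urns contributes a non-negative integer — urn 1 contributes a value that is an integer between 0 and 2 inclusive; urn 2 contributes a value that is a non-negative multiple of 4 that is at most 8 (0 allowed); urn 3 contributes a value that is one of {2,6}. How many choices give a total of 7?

The generating function for the choices is (1 + x + x^2)·(1 + x^4 + x^8)·(x^2 + x^6); the count is [x^7].
(1 + x + x^2) has coefficients 1,1,1 for degrees 0…2.
(1 + x^4 + x^8) has coefficients 1,0,0,0,1,0,0,0 for degrees 0…7.
Finally multiplying by (x^2 + x^6), the product of all factors after the first has coefficients 0,0,1,0,0,0,2,0 for degrees 0…7.
[x^7] = 1·0 + 1·2 + 1·0 = 2.

2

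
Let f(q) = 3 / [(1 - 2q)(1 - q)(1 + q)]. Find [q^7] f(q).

Partial fractions give a closed form: a_n = (4)·2^n + (-3/2)·1^n + (1/2)·(-1)^n.
At n = 7: a_7 = 510.

510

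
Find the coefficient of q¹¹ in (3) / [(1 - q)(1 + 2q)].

The denominator gives the recurrence a_n = −a_(n−1) + 2a_(n−2) for n ≥ 2; the numerator fixes a_0 = 3, a_1 = -3.
Iterating: 3, -3, 9, -15, 33, -63, 129, -255, 513, -1023, 2049, -4095, so a_11 = -4095.

-4095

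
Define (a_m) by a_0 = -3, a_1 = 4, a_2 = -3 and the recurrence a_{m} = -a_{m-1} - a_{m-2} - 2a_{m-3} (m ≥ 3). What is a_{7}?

The ordinary generating function has denominator 1 + z + z^2 + 2z^3.
Iterating the recurrence: a_0,…,a_{7} = -3, 4, -3, 5, -10, 11, -11, 20.

20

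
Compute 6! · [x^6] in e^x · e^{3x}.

The EGF product rule gives c_6 = Σ_{k_1+k_2=6} C(6; k_1,k_2) · ∏ g_i(k_i), where e^x gives (1)^k; e^{3x} gives (3)^k.
g_1(k) for k = 0…6: 1, 1, 1, 1, 1, 1, 1.
g_2(k) for k = 0…6: 1, 3, 9, 27, 81, 243, 729.
c_6 = Σ_k C(6,k)·g_1(k)·g_2(6−k) = 1·1·729 + 6·1·243 + 15·1·81 + 20·1·27 + 15·1·9 + 6·1·3 + 1·1·1 = 729 + 1458 + 1215 + 540 + 135 + 18 + 1 = 4096.

4096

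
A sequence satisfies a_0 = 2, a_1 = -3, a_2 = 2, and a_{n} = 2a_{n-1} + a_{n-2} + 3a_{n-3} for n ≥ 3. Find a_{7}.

The ordinary generating function has denominator 1 - 2z - z^2 - 3z^3.
Iterating the recurrence: a_0,…,a_{7} = 2, -3, 2, 7, 7, 27, 82, 212.

212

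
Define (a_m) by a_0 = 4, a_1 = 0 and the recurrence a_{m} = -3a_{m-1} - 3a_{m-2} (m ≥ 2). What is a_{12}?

2916

The ordinary generating function has denominator 1 + 3q + 3q^2.
Iterating the recurrence: a_0,…,a_{12} = 4, 0, -12, 36, -72, 108, -108, 0, 324, -972, 1944, -2916, 2916.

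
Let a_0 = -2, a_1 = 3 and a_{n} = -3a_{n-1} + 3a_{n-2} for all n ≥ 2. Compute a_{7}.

11259

The ordinary generating function has denominator 1 + 3t - 3t^2.
Iterating the recurrence: a_0,…,a_{7} = -2, 3, -15, 54, -207, 783, -2970, 11259.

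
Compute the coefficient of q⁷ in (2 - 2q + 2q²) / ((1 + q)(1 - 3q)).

The denominator gives the recurrence a_n = 2a_(n−1) + 3a_(n−2) for n ≥ 3; the numerator fixes a_0 = 2, a_1 = 2, a_2 = 12.
Iterating: 2, 2, 12, 30, 96, 282, 852, 2550, so a_7 = 2550.

2550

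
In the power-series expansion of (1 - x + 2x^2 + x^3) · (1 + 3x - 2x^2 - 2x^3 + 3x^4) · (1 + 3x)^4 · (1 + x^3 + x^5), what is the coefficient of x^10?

(1 - x + 2x^2 + x^3) has coefficients 1,-1,2,1 for degrees 0…3.
(1 + 3x - 2x^2 - 2x^3 + 3x^4) has coefficients 1,3,-2,-2,3,0,0,0,0,0,0 for degrees 0…10.
Multiplying by (1 + 3x)^4 gives running coefficients 1,15,88,244,276,-45,-216,162,243,0,0 for degrees 0…10.
Finally multiplying by (1 + x^3 + x^5), the product of all factors after the first has coefficients 1,15,88,245,291,44,43,526,442,60,117 for degrees 0…10.
[x^10] = 1·117 − 1·60 + 2·442 + 1·526 = 1467.

1467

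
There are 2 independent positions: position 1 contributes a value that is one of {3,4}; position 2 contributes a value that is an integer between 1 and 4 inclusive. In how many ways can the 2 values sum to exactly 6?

The generating function for the choices is (t³ + t⁴)·(t + t² + t³ + t⁴); the count is [t⁶].
(t³ + t⁴) has coefficients 0,0,0,1,1 for degrees 0…4.
(t + t² + t³ + t⁴) has coefficients 0,1,1,1,1,0,0 for degrees 0…6.
[t⁶] = 1·1 + 1·1 = 2.

2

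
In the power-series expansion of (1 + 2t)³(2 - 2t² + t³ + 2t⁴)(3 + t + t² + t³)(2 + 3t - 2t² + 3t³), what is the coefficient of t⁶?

(1 + 2t)³ has coefficients 1,6,12,8 for degrees 0…3.
(2 - 2t² + t³ + 2t⁴) has coefficients 2,0,-2,1,2,0,0 for degrees 0…6.
Multiplying by (3 + t + t² + t³) gives running coefficients 6,2,-4,3,5,1,3 for degrees 0…6.
Finally multiplying by (2 + 3t - 2t² + 3t³), the product of all factors after the first has coefficients 12,22,-14,8,33,-1,8 for degrees 0…6.
[t⁶] = 1·8 + 6·(-1) + 12·33 + 8·8 = 462.

462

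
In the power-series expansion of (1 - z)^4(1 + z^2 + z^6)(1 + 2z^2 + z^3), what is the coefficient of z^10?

9

(1 - z)^4 has coefficients 1,-4,6,-4,1 for degrees 0…4.
(1 + z^2 + z^6) has coefficients 1,0,1,0,0,0,1,0,0,0,0 for degrees 0…10.
Finally multiplying by (1 + 2z^2 + z^3), the product of all factors after the first has coefficients 1,0,3,1,2,1,1,0,2,1,0 for degrees 0…10.
[z^10] = 1·0 − 4·1 + 6·2 − 4·0 + 1·1 = 9.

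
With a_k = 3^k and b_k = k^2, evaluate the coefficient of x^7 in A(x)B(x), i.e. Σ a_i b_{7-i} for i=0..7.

3244

The convolution is the x^7 coefficient of A(x)B(x).
Σ = 1·49 + 3·36 + 9·25 + 27·16 + 81·9 + 243·4 + 729·1 + 2187·0 = 3244.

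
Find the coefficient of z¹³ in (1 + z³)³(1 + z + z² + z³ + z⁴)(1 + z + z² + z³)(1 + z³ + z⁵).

42

(1 + z³)³ has coefficients 1,0,0,3,0,0,3,0,0,1 for degrees 0…9.
(1 + z + z² + z³ + z⁴) has coefficients 1,1,1,1,1,0,0,0,0,0,0,0,0,0 for degrees 0…13.
Multiplying by (1 + z + z² + z³) gives running coefficients 1,2,3,4,4,3,2,1,0,0,0,0,0,0 for degrees 0…13.
Finally multiplying by (1 + z³ + z⁵), the product of all factors after the first has coefficients 1,2,3,5,6,7,8,8,7,6,4,2,1,0 for degrees 0…13.
[z¹³] = 1·0 + 3·4 + 3·8 + 1·6 = 42.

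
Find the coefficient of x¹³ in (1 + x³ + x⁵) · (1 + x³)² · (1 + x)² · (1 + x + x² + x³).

9

(1 + x³ + x⁵) has coefficients 1,0,0,1,0,1 for degrees 0…5.
(1 + x³)² has coefficients 1,0,0,2,0,0,1,0,0,0,0,0,0,0 for degrees 0…13.
Multiplying by (1 + x)² gives running coefficients 1,2,1,2,4,2,1,2,1,0,0,0,0,0 for degrees 0…13.
Finally multiplying by (1 + x + x² + x³), the product of all factors after the first has coefficients 1,3,4,6,9,9,9,9,6,4,3,1,0,0 for degrees 0…13.
[x¹³] = 1·0 + 1·3 + 1·6 = 9.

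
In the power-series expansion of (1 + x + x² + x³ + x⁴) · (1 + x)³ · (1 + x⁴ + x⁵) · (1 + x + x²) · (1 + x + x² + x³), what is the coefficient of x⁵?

84

(1 + x + x² + x³ + x⁴) has coefficients 1,1,1,1,1 for degrees 0…4.
(1 + x)³ has coefficients 1,3,3,1,0,0 for degrees 0…5.
Multiplying by (1 + x⁴ + x⁵) gives running coefficients 1,3,3,1,1,4 for degrees 0…5.
Multiplying by (1 + x + x²) gives running coefficients 1,4,7,7,5,6 for degrees 0…5.
Finally multiplying by (1 + x + x² + x³), the product of all factors after the first has coefficients 1,5,12,19,23,25 for degrees 0…5.
[x⁵] = 1·25 + 1·23 + 1·19 + 1·12 + 1·5 = 84.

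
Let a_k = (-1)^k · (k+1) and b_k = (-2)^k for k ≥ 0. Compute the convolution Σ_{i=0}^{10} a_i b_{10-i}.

This is [x^10] in the product of the two ordinary generating functions.
Σ = 1·1024 − 2·(-512) + 3·256 − 4·(-128) + 5·64 − 6·(-32) + 7·16 − 8·(-8) + 9·4 − 10·(-2) + 11·1 = 4083.

4083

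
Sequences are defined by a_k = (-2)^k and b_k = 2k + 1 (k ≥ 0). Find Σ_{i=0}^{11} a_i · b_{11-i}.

The convolution is the t^11 coefficient of A(t)B(t).
Σ = 1·23 − 2·21 + 4·19 − 8·17 + 16·15 − 32·13 + 64·11 − 128·9 + 256·7 − 512·5 + 1024·3 − 2048·1 = -447.

-447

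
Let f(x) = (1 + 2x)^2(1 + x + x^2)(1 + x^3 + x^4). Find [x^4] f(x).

(1 + 2x)^2 has coefficients 1,4,4 for degrees 0…2.
(1 + x + x^2) has coefficients 1,1,1,0,0 for degrees 0…4.
Finally multiplying by (1 + x^3 + x^4), the product of all factors after the first has coefficients 1,1,1,1,2 for degrees 0…4.
[x^4] = 1·2 + 4·1 + 4·1 = 10.

10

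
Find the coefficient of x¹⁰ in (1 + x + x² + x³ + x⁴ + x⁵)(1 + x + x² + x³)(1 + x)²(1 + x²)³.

(1 + x + x² + x³ + x⁴ + x⁵) has coefficients 1,1,1,1,1,1 for degrees 0…5.
(1 + x + x² + x³) has coefficients 1,1,1,1,0,0,0,0,0,0,0 for degrees 0…10.
Multiplying by (1 + x)² gives running coefficients 1,3,4,4,3,1,0,0,0,0,0 for degrees 0…10.
Finally multiplying by (1 + x²)³, the product of all factors after the first has coefficients 1,3,7,13,18,22,22,18,13,7,3 for degrees 0…10.
[x¹⁰] = 1·3 + 1·7 + 1·13 + 1·18 + 1·22 + 1·22 = 85.

85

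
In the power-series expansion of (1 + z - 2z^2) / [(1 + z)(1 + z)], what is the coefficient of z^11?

19

The denominator gives the recurrence a_n = −2a_(n−1) − a_(n−2) for n ≥ 3; the numerator fixes a_0 = 1, a_1 = -1, a_2 = -1.
Iterating: 1, -1, -1, 3, -5, 7, -9, 11, -13, 15, -17, 19, so a_11 = 19.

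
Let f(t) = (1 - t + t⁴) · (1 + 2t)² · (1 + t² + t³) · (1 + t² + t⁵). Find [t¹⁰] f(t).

(1 - t + t⁴) has coefficients 1,-1,0,0,1 for degrees 0…4.
(1 + 2t)² has coefficients 1,4,4,0,0,0,0,0,0,0,0 for degrees 0…10.
Multiplying by (1 + t² + t³) gives running coefficients 1,4,5,5,8,4,0,0,0,0,0 for degrees 0…10.
Finally multiplying by (1 + t² + t⁵), the product of all factors after the first has coefficients 1,4,6,9,13,10,12,9,5,8,4 for degrees 0…10.
[t¹⁰] = 1·4 − 1·8 + 1·12 = 8.

8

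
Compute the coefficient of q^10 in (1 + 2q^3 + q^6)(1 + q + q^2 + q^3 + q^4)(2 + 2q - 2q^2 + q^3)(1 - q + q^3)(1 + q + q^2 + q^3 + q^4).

41

(1 + 2q^3 + q^6) has coefficients 1,0,0,2,0,0,1 for degrees 0…6.
(1 + q + q^2 + q^3 + q^4) has coefficients 1,1,1,1,1,0,0,0,0,0,0 for degrees 0…10.
Multiplying by (2 + 2q - 2q^2 + q^3) gives running coefficients 2,4,2,3,3,1,-1,1,0,0,0 for degrees 0…10.
Multiplying by (1 - q + q^3) gives running coefficients 2,2,-2,3,4,0,1,5,0,-1,1 for degrees 0…10.
Finally multiplying by (1 + q + q^2 + q^3 + q^4), the product of all factors after the first has coefficients 2,4,2,5,9,7,6,13,10,5,6 for degrees 0…10.
[q^10] = 1·6 + 2·13 + 1·9 = 41.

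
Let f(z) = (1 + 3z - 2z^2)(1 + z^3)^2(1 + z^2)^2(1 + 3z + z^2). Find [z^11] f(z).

(1 + 3z - 2z^2) has coefficients 1,3,-2 for degrees 0…2.
(1 + z^3)^2 has coefficients 1,0,0,2,0,0,1,0,0,0,0,0 for degrees 0…11.
Multiplying by (1 + z^2)^2 gives running coefficients 1,0,2,2,1,4,1,2,2,0,1,0 for degrees 0…11.
Finally multiplying by (1 + 3z + z^2), the product of all factors after the first has coefficients 1,3,3,8,9,9,14,9,9,8,3,3 for degrees 0…11.
[z^11] = 1·3 + 3·3 − 2·8 = -4.

-4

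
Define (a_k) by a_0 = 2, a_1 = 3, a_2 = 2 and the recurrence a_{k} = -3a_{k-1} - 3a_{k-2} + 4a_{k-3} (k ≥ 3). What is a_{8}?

The ordinary generating function has denominator 1 + 3t + 3t^2 - 4t^3.
Iterating the recurrence: a_0,…,a_{8} = 2, 3, 2, -7, 27, -52, 47, 123, -718.

-718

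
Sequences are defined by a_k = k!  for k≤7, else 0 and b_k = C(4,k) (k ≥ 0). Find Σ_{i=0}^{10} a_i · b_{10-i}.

This is [x^10] in the product of the two ordinary generating functions.
Σ = 1·0 + 1·0 + 2·0 + 6·0 + 24·0 + 120·0 + 720·1 + 5040·4 + 0·6 + 0·4 + 0·1 = 20880.

20880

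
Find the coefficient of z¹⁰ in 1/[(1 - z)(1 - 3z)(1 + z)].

Partial fractions give a closed form: a_n = (-1/4)·1^n + (9/8)·3^n + (1/8)·(-1)^n.
At n = 10: a_10 = 66430.

66430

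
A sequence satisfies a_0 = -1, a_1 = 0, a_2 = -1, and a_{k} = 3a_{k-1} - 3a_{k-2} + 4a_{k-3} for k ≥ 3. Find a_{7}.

The ordinary generating function has denominator 1 - 3y + 3y^2 - 4y^3.
Iterating the recurrence: a_0,…,a_{7} = -1, 0, -1, -7, -18, -37, -85, -216.

-216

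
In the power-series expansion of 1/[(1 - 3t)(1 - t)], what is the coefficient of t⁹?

Partial fractions give a closed form: a_n = (3/2)·3^n + (-1/2)·1^n.
At n = 9: a_9 = 29524.

29524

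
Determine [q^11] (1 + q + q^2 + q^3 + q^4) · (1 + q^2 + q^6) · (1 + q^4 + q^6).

2

(1 + q + q^2 + q^3 + q^4) has coefficients 1,1,1,1,1 for degrees 0…4.
(1 + q^2 + q^6) has coefficients 1,0,1,0,0,0,1,0,0,0,0,0 for degrees 0…11.
Finally multiplying by (1 + q^4 + q^6), the product of all factors after the first has coefficients 1,0,1,0,1,0,3,0,1,0,1,0 for degrees 0…11.
[q^11] = 1·0 + 1·1 + 1·0 + 1·1 + 1·0 = 2.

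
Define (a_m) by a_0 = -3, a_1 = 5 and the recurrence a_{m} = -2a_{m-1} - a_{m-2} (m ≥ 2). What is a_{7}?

The ordinary generating function has denominator 1 + 2q + q^2.
Iterating the recurrence: a_0,…,a_{7} = -3, 5, -7, 9, -11, 13, -15, 17.

17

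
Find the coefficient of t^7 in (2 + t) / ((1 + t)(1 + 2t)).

-383

Partial fractions give a closed form: a_n = (-1)·(-1)^n + (3)·(-2)^n.
At n = 7: a_7 = -383.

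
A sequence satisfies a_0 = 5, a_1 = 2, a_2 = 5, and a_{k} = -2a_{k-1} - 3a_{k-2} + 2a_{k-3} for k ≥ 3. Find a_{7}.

58

The ordinary generating function has denominator 1 + 2t + 3t^2 - 2t^3.
Iterating the recurrence: a_0,…,a_{7} = 5, 2, 5, -6, 1, 26, -67, 58.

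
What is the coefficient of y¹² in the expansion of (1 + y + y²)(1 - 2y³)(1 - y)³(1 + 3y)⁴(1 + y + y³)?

(1 + y + y²) has coefficients 1,1,1 for degrees 0…2.
(1 - 2y³) has coefficients 1,0,0,-2,0,0,0,0,0,0,0,0,0 for degrees 0…12.
Multiplying by (1 - y)³ gives running coefficients 1,-3,3,-3,6,-6,2,0,0,0,0,0,0 for degrees 0…12.
Multiplying by (1 + 3y)⁴ gives running coefficients 1,9,21,-21,-111,-15,173,105,-54,-270,162,0,0 for degrees 0…12.
Finally multiplying by (1 + y + y³), the product of all factors after the first has coefficients 1,10,30,1,-123,-105,137,167,36,-151,-3,108,-270 for degrees 0…12.
[y¹²] = 1·(-270) + 1·108 + 1·(-3) = -165.

-165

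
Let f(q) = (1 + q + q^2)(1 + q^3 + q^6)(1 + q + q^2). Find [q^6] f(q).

(1 + q + q^2) has coefficients 1,1,1 for degrees 0…2.
(1 + q^3 + q^6) has coefficients 1,0,0,1,0,0,1 for degrees 0…6.
Finally multiplying by (1 + q + q^2), the product of all factors after the first has coefficients 1,1,1,1,1,1,1 for degrees 0…6.
[q^6] = 1·1 + 1·1 + 1·1 = 3.

3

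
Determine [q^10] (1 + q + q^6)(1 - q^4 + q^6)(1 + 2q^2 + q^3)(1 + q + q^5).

(1 + q + q^6) has coefficients 1,1,0,0,0,0,1 for degrees 0…6.
(1 - q^4 + q^6) has coefficients 1,0,0,0,-1,0,1,0,0,0,0 for degrees 0…10.
Multiplying by (1 + 2q^2 + q^3) gives running coefficients 1,0,2,1,-1,0,-1,-1,2,1,0 for degrees 0…10.
Finally multiplying by (1 + q + q^5), the product of all factors after the first has coefficients 1,1,2,3,0,0,-1,0,2,2,1 for degrees 0…10.
[q^10] = 1·1 + 1·2 + 1·0 = 3.

3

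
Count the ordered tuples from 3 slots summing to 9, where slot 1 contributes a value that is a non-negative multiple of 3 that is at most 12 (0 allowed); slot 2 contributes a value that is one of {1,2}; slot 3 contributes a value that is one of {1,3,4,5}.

3

The generating function for the choices is (1 + t³ + t⁶ + t⁹ + t¹²)·(t + t²)·(t + t³ + t⁴ + t⁵); the count is [t⁹].
(1 + t³ + t⁶ + t⁹ + t¹²) has coefficients 1,0,0,1,0,0,1,0,0,1 for degrees 0…9.
(t + t²) has coefficients 0,1,1,0,0,0,0,0,0,0 for degrees 0…9.
Finally multiplying by (t + t³ + t⁴ + t⁵), the product of all factors after the first has coefficients 0,0,1,1,1,2,2,1,0,0 for degrees 0…9.
[t⁹] = 1·0 + 1·2 + 1·1 + 1·0 = 3.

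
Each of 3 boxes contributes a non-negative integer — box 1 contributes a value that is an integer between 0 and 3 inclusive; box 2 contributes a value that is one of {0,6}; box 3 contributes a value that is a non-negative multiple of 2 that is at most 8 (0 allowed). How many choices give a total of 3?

The generating function for the choices is (1 + z + z² + z³)·(1 + z⁶)·(1 + z² + z⁴ + z⁶ + z⁸); the count is [z³].
(1 + z + z² + z³) has coefficients 1,1,1,1 for degrees 0…3.
(1 + z⁶) has coefficients 1,0,0,0 for degrees 0…3.
Finally multiplying by (1 + z² + z⁴ + z⁶ + z⁸), the product of all factors after the first has coefficients 1,0,1,0 for degrees 0…3.
[z³] = 1·0 + 1·1 + 1·0 + 1·1 = 2.

2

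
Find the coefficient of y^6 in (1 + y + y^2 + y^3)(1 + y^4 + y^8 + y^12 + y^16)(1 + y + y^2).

3

(1 + y + y^2 + y^3) has coefficients 1,1,1,1 for degrees 0…3.
(1 + y^4 + y^8 + y^12 + y^16) has coefficients 1,0,0,0,1,0,0 for degrees 0…6.
Finally multiplying by (1 + y + y^2), the product of all factors after the first has coefficients 1,1,1,0,1,1,1 for degrees 0…6.
[y^6] = 1·1 + 1·1 + 1·1 + 1·0 = 3.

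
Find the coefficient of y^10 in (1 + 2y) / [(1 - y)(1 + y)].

1

The denominator gives the recurrence a_n = a_(n−2) for n ≥ 3; the numerator fixes a_0 = 1, a_1 = 2, a_2 = 1.
Iterating: 1, 2, 1, 2, 1, 2, 1, 2, 1, 2, 1, so a_10 = 1.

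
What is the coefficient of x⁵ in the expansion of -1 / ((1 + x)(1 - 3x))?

-182

Partial fractions give a closed form: a_n = (-1/4)·(-1)^n + (-3/4)·3^n.
At n = 5: a_5 = -182.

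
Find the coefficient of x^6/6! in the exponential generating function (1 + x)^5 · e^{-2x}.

The EGF product rule gives c_6 = Σ_{k_1+k_2=6} C(6; k_1,k_2) · ∏ g_i(k_i), where (1+x)^5 gives the falling factorial (5)_k; e^{-2x} gives (-2)^k.
g_1(k) for k = 0…6: 1, 5, 20, 60, 120, 120, 0.
g_2(k) for k = 0…6: 1, -2, 4, -8, 16, -32, 64.
c_6 = Σ_k C(6,k)·g_1(k)·g_2(6−k) = 1·1·64 + 6·5·(-32) + 15·20·16 + 20·60·(-8) + 15·120·4 + 6·120·(-2) = 64 − 960 + 4800 − 9600 + 7200 − 1440 = 64.

64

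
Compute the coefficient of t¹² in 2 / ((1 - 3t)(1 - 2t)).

3172262

The denominator gives the recurrence a_n = 5a_(n−1) − 6a_(n−2) for n ≥ 2; the numerator fixes a_0 = 2, a_1 = 10.
Iterating: 2, 10, 38, 130, 422, 1330, 4118, 12610, 38342, 116050, 350198, 1054690, 3172262, so a_12 = 3172262.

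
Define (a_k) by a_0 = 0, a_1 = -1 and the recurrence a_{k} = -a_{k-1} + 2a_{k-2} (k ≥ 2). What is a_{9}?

The ordinary generating function has denominator 1 + t - 2t^2.
Iterating the recurrence: a_0,…,a_{9} = 0, -1, 1, -3, 5, -11, 21, -43, 85, -171.

-171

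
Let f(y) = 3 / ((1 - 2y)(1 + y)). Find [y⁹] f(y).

The denominator gives the recurrence a_n = a_(n−1) + 2a_(n−2) for n ≥ 2; the numerator fixes a_0 = 3, a_1 = 3.
Iterating: 3, 3, 9, 15, 33, 63, 129, 255, 513, 1023, so a_9 = 1023.

1023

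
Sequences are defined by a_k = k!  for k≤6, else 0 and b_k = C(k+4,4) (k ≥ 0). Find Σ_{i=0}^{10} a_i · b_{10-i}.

75246

Write out a_i and b_{10-i} for i = 0,…,10 and sum the products.
Σ = 1·1001 + 1·715 + 2·495 + 6·330 + 24·210 + 120·126 + 720·70 + 0·35 + 0·15 + 0·5 + 0·1 = 75246.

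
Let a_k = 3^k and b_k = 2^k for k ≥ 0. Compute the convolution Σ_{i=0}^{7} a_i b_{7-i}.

The convolution is the x^7 coefficient of A(x)B(x).
Σ = 1·128 + 3·64 + 9·32 + 27·16 + 81·8 + 243·4 + 729·2 + 2187·1 = 6305.

6305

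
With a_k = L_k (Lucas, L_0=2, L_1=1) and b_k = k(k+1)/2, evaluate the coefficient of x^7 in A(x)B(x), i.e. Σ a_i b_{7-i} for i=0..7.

This is [x^7] in the product of the two ordinary generating functions.
Σ = 2·28 + 1·21 + 3·15 + 4·10 + 7·6 + 11·3 + 18·1 + 29·0 = 255.

255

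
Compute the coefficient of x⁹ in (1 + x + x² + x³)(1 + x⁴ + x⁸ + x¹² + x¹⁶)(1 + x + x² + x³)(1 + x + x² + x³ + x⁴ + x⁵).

24

(1 + x + x² + x³) has coefficients 1,1,1,1 for degrees 0…3.
(1 + x⁴ + x⁸ + x¹² + x¹⁶) has coefficients 1,0,0,0,1,0,0,0,1,0 for degrees 0…9.
Multiplying by (1 + x + x² + x³) gives running coefficients 1,1,1,1,1,1,1,1,1,1 for degrees 0…9.
Finally multiplying by (1 + x + x² + x³ + x⁴ + x⁵), the product of all factors after the first has coefficients 1,2,3,4,5,6,6,6,6,6 for degrees 0…9.
[x⁹] = 1·6 + 1·6 + 1·6 + 1·6 = 24.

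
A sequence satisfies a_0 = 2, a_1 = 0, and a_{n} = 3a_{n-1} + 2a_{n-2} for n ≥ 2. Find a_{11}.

The ordinary generating function has denominator 1 - 3z - 2z^2.
Iterating the recurrence: a_0,…,a_{11} = 2, 0, 4, 12, 44, 156, 556, 1980, 7052, 25116, 89452, 318588.

318588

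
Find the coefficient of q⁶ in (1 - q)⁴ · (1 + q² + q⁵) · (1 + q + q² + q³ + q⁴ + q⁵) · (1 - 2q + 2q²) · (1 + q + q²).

7

(1 - q)⁴ has coefficients 1,-4,6,-4,1 for degrees 0…4.
(1 + q² + q⁵) has coefficients 1,0,1,0,0,1,0 for degrees 0…6.
Multiplying by (1 + q + q² + q³ + q⁴ + q⁵) gives running coefficients 1,1,2,2,2,3,2 for degrees 0…6.
Multiplying by (1 - 2q + 2q²) gives running coefficients 1,-1,2,0,2,3,0 for degrees 0…6.
Finally multiplying by (1 + q + q²), the product of all factors after the first has coefficients 1,0,2,1,4,5,5 for degrees 0…6.
[q⁶] = 1·5 − 4·5 + 6·4 − 4·1 + 1·2 = 7.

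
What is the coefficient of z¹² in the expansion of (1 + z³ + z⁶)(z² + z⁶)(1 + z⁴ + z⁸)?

2

(1 + z³ + z⁶) has coefficients 1,0,0,1,0,0,1 for degrees 0…6.
(z² + z⁶) has coefficients 0,0,1,0,0,0,1,0,0,0,0,0,0 for degrees 0…12.
Finally multiplying by (1 + z⁴ + z⁸), the product of all factors after the first has coefficients 0,0,1,0,0,0,2,0,0,0,2,0,0 for degrees 0…12.
[z¹²] = 1·0 + 1·0 + 1·2 = 2.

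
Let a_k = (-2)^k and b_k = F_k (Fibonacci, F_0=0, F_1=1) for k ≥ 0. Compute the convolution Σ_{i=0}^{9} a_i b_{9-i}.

The convolution is the t^9 coefficient of A(t)B(t).
Σ = 1·34 − 2·21 + 4·13 − 8·8 + 16·5 − 32·3 + 64·2 − 128·1 + 256·1 − 512·0 = 220.

220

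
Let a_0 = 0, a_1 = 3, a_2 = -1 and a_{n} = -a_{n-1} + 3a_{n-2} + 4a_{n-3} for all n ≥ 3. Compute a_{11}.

483

The ordinary generating function has denominator 1 + y - 3y^2 - 4y^3.
Iterating the recurrence: a_0,…,a_{11} = 0, 3, -1, 10, -1, 27, 10, 67, 71, 170, 311, 483.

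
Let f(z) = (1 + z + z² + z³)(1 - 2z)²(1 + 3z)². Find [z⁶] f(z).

24

(1 + z + z² + z³) has coefficients 1,1,1,1 for degrees 0…3.
(1 - 2z)² has coefficients 1,-4,4,0,0,0,0 for degrees 0…6.
Finally multiplying by (1 + 3z)², the product of all factors after the first has coefficients 1,2,-11,-12,36,0,0 for degrees 0…6.
[z⁶] = 1·0 + 1·0 + 1·36 + 1·(-12) = 24.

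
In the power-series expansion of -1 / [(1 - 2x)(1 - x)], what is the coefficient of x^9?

Partial fractions give a closed form: a_n = (-2)·2^n + (1)·1^n.
At n = 9: a_9 = -1023.

-1023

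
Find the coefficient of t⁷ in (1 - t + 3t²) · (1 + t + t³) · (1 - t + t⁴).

4

(1 - t + 3t²) has coefficients 1,-1,3 for degrees 0…2.
(1 + t + t³) has coefficients 1,1,0,1,0,0,0,0 for degrees 0…7.
Finally multiplying by (1 - t + t⁴), the product of all factors after the first has coefficients 1,0,-1,1,0,1,0,1 for degrees 0…7.
[t⁷] = 1·1 − 1·0 + 3·1 = 4.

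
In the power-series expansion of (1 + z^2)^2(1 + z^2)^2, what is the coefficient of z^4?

(1 + z^2)^2 has coefficients 1,0,2,0,1 for degrees 0…4.
(1 + z^2)^2 has coefficients 1,0,2,0,1 for degrees 0…4.
[z^4] = 1·1 + 2·2 + 1·1 = 6.

6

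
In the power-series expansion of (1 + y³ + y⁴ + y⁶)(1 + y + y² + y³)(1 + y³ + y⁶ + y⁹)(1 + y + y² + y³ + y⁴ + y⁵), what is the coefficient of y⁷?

21

(1 + y³ + y⁴ + y⁶) has coefficients 1,0,0,1,1,0,1 for degrees 0…6.
(1 + y + y² + y³) has coefficients 1,1,1,1,0,0,0,0 for degrees 0…7.
Multiplying by (1 + y³ + y⁶ + y⁹) gives running coefficients 1,1,1,2,1,1,2,1 for degrees 0…7.
Finally multiplying by (1 + y + y² + y³ + y⁴ + y⁵), the product of all factors after the first has coefficients 1,2,3,5,6,7,8,8 for degrees 0…7.
[y⁷] = 1·8 + 1·6 + 1·5 + 1·2 = 21.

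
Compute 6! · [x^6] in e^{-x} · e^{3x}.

64

The EGF product rule gives c_6 = Σ_{k_1+k_2=6} C(6; k_1,k_2) · ∏ g_i(k_i), where e^{-x} gives (-1)^k; e^{3x} gives (3)^k.
g_1(k) for k = 0…6: 1, -1, 1, -1, 1, -1, 1.
g_2(k) for k = 0…6: 1, 3, 9, 27, 81, 243, 729.
c_6 = Σ_k C(6,k)·g_1(k)·g_2(6−k) = 1·1·729 + 6·(-1)·243 + 15·1·81 + 20·(-1)·27 + 15·1·9 + 6·(-1)·3 + 1·1·1 = 729 − 1458 + 1215 − 540 + 135 − 18 + 1 = 64.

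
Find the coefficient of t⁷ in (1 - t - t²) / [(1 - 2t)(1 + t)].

21

The denominator gives the recurrence a_n = a_(n−1) + 2a_(n−2) for n ≥ 3; the numerator fixes a_0 = 1, a_1 = 0, a_2 = 1.
Iterating: 1, 0, 1, 1, 3, 5, 11, 21, so a_7 = 21.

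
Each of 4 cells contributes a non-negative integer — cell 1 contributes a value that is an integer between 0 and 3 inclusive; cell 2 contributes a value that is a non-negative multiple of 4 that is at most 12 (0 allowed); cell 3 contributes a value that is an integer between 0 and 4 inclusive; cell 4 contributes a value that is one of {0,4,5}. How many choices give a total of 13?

The generating function for the choices is (1 + q + q² + q³)·(1 + q⁴ + q⁸ + q¹²)·(1 + q + q² + q³ + q⁴)·(1 + q⁴ + q⁵); the count is [q¹³].
(1 + q + q² + q³) has coefficients 1,1,1,1 for degrees 0…3.
(1 + q⁴ + q⁸ + q¹²) has coefficients 1,0,0,0,1,0,0,0,1,0,0,0,1,0 for degrees 0…13.
Multiplying by (1 + q + q² + q³ + q⁴) gives running coefficients 1,1,1,1,2,1,1,1,2,1,1,1,2,1 for degrees 0…13.
Finally multiplying by (1 + q⁴ + q⁵), the product of all factors after the first has coefficients 1,1,1,1,3,3,3,3,5,4,3,3,5,4 for degrees 0…13.
[q¹³] = 1·4 + 1·5 + 1·3 + 1·3 = 15.

15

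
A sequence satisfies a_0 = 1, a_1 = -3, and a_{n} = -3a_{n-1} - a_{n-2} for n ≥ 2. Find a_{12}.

121393

The ordinary generating function has denominator 1 + 3t + t^2.
Iterating the recurrence: a_0,…,a_{12} = 1, -3, 8, -21, 55, -144, 377, -987, 2584, -6765, 17711, -46368, 121393.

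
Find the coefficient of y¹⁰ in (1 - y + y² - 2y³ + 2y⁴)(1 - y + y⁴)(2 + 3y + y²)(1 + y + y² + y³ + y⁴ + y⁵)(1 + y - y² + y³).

11

(1 - y + y² - 2y³ + 2y⁴) has coefficients 1,-1,1,-2,2 for degrees 0…4.
(1 - y + y⁴) has coefficients 1,-1,0,0,1,0,0,0,0,0,0 for degrees 0…10.
Multiplying by (2 + 3y + y²) gives running coefficients 2,1,-2,-1,2,3,1,0,0,0,0 for degrees 0…10.
Multiplying by (1 + y + y² + y³ + y⁴ + y⁵) gives running coefficients 2,3,1,0,2,5,4,3,5,6,4 for degrees 0…10.
Finally multiplying by (1 + y - y² + y³), the product of all factors after the first has coefficients 2,5,2,0,4,8,7,4,9,12,8 for degrees 0…10.
[y¹⁰] = 1·8 − 1·12 + 1·9 − 2·4 + 2·7 = 11.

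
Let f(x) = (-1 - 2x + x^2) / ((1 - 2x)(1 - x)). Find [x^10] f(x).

The denominator gives the recurrence a_n = 3a_(n−1) − 2a_(n−2) for n ≥ 3; the numerator fixes a_0 = -1, a_1 = -5, a_2 = -12.
Iterating: -1, -5, -12, -26, -54, -110, -222, -446, -894, -1790, -3582, so a_10 = -3582.

-3582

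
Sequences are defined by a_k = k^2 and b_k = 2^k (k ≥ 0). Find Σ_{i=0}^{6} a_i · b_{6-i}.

Write out a_i and b_{6-i} for i = 0,…,6 and sum the products.
Σ = 0·64 + 1·32 + 4·16 + 9·8 + 16·4 + 25·2 + 36·1 = 318.

318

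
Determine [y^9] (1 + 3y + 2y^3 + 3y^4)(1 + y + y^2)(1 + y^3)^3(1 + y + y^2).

(1 + 3y + 2y^3 + 3y^4) has coefficients 1,3,0,2,3 for degrees 0…4.
(1 + y + y^2) has coefficients 1,1,1,0,0,0,0,0,0,0 for degrees 0…9.
Multiplying by (1 + y^3)^3 gives running coefficients 1,1,1,3,3,3,3,3,3,1 for degrees 0…9.
Finally multiplying by (1 + y + y^2), the product of all factors after the first has coefficients 1,2,3,5,7,9,9,9,9,7 for degrees 0…9.
[y^9] = 1·7 + 3·9 + 2·9 + 3·9 = 79.

79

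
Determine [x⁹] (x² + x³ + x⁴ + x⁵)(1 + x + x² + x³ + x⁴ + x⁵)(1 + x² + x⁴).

(x² + x³ + x⁴ + x⁵) has coefficients 0,0,1,1,1,1 for degrees 0…5.
(1 + x + x² + x³ + x⁴ + x⁵) has coefficients 1,1,1,1,1,1,0,0,0,0 for degrees 0…9.
Finally multiplying by (1 + x² + x⁴), the product of all factors after the first has coefficients 1,1,2,2,3,3,2,2,1,1 for degrees 0…9.
[x⁹] = 1·2 + 1·2 + 1·3 + 1·3 = 10.

10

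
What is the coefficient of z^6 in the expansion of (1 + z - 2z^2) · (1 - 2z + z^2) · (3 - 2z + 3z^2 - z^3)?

-11

(1 + z - 2z^2) has coefficients 1,1,-2 for degrees 0…2.
(1 - 2z + z^2) has coefficients 1,-2,1,0,0,0,0 for degrees 0…6.
Finally multiplying by (3 - 2z + 3z^2 - z^3), the product of all factors after the first has coefficients 3,-8,10,-9,5,-1,0 for degrees 0…6.
[z^6] = 1·0 + 1·(-1) − 2·5 = -11.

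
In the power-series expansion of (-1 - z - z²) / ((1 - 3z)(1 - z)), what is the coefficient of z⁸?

The denominator gives the recurrence a_n = 4a_(n−1) − 3a_(n−2) for n ≥ 3; the numerator fixes a_0 = -1, a_1 = -5, a_2 = -18.
Iterating: -1, -5, -18, -57, -174, -525, -1578, -4737, -14214, so a_8 = -14214.

-14214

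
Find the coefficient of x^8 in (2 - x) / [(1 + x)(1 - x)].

The denominator gives the recurrence a_n = a_(n−2) for n ≥ 3; the numerator fixes a_0 = 2, a_1 = -1, a_2 = 2.
Iterating: 2, -1, 2, -1, 2, -1, 2, -1, 2, so a_8 = 2.

2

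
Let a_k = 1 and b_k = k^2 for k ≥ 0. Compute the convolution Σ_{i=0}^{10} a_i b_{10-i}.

The convolution is the x^10 coefficient of A(x)B(x).
Σ = 1·100 + 1·81 + 1·64 + 1·49 + 1·36 + 1·25 + 1·16 + 1·9 + 1·4 + 1·1 + 1·0 = 385.

385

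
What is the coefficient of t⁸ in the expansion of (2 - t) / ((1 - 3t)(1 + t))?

The denominator gives the recurrence a_n = 2a_(n−1) + 3a_(n−2) for n ≥ 2; the numerator fixes a_0 = 2, a_1 = 3.
Iterating: 2, 3, 12, 33, 102, 303, 912, 2733, 8202, so a_8 = 8202.

8202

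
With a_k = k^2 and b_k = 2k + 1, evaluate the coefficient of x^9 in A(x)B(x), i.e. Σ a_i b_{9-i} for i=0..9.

Write out a_i and b_{9-i} for i = 0,…,9 and sum the products.
Σ = 0·19 + 1·17 + 4·15 + 9·13 + 16·11 + 25·9 + 36·7 + 49·5 + 64·3 + 81·1 = 1365.

1365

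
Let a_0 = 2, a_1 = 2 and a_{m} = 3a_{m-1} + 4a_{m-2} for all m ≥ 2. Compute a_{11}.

3355442

The ordinary generating function has denominator 1 - 3q - 4q^2.
Iterating the recurrence: a_0,…,a_{11} = 2, 2, 14, 50, 206, 818, 3278, 13106, 52430, 209714, 838862, 3355442.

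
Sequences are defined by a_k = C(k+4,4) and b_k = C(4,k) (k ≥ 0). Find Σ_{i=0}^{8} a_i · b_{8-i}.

3649

Write out a_i and b_{8-i} for i = 0,…,8 and sum the products.
Σ = 1·0 + 5·0 + 15·0 + 35·0 + 70·1 + 126·4 + 210·6 + 330·4 + 495·1 = 3649.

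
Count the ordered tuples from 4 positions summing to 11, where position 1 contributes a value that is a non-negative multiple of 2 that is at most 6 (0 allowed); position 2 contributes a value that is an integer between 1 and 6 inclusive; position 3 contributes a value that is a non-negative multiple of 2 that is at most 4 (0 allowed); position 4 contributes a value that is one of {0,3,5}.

The generating function for the choices is (1 + t² + t⁴ + t⁶)·(t + t² + t³ + t⁴ + t⁵ + t⁶)·(1 + t² + t⁴)·(1 + t³ + t⁵); the count is [t¹¹].
(1 + t² + t⁴ + t⁶) has coefficients 1,0,1,0,1,0,1 for degrees 0…6.
(t + t² + t³ + t⁴ + t⁵ + t⁶) has coefficients 0,1,1,1,1,1,1,0,0,0,0,0 for degrees 0…11.
Multiplying by (1 + t² + t⁴) gives running coefficients 0,1,1,2,2,3,3,2,2,1,1,0 for degrees 0…11.
Finally multiplying by (1 + t³ + t⁵), the product of all factors after the first has coefficients 0,1,1,2,3,4,6,5,7,6,6,5 for degrees 0…11.
[t¹¹] = 1·5 + 1·6 + 1·5 + 1·4 = 20.

20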